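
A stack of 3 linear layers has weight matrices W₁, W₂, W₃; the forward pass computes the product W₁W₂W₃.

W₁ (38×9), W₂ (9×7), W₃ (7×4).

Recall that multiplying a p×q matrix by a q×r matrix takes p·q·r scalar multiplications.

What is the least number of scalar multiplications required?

Order (W₁(W₂W₃)): (W₂W₃): 9×7 by 7×4 → 9×4, cost 9·7·4 = 252; (W₁(W₂W₃)): 38×9 by 9×4 → 38×4, cost 38·9·4 = 1368; cumulative 1620. Total 1620.
Order ((W₁W₂)W₃): (W₁W₂): 38×9 by 9×7 → 38×7, cost 38·9·7 = 2394; ((W₁W₂)W₃): 38×7 by 7×4 → 38×4, cost 38·7·4 = 1064; cumulative 3458. Total 3458.
Minimum: 1620.

1620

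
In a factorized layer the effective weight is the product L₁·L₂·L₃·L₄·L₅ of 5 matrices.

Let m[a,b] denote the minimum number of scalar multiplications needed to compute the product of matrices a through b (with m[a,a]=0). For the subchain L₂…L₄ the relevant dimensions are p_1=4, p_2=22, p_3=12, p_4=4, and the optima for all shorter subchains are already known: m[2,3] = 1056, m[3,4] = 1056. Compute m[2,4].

m[2,4] = min over k∈[2,3] of m[2,k]+m[k+1,4]+p_{1}·p_k·p_{4}.
k=2: 0 + 1056 + 4·22·4 = 1408; k=3: 1056 + 0 + 4·12·4 = 1248.
Minimum: 1248 at k=3.

1248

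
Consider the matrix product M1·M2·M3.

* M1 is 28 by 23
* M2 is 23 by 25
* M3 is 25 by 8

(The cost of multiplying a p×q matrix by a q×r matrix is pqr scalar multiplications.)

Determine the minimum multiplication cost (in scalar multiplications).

Order (M1·(M2·M3)): (M2·M3): 23×25 by 25×8 → 23×8, cost 23·25·8 = 4600; (M1·(M2·M3)): 28×23 by 23×8 → 28×8, cost 28·23·8 = 5152; cumulative 9752. Total 9752.
Order ((M1·M2)·M3): (M1·M2): 28×23 by 23×25 → 28×25, cost 28·23·25 = 16100; ((M1·M2)·M3): 28×25 by 25×8 → 28×8, cost 28·25·8 = 5600; cumulative 21700. Total 21700.
Minimum: 9752.

9752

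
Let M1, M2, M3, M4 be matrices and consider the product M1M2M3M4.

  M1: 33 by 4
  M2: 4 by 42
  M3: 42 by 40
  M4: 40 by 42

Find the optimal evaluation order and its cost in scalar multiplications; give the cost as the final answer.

18984

Adjacent pairs: M1M2 = 33·4·42 = 5544; M2M3 = 4·42·40 = 6720; M3M4 = 42·40·42 = 70560.
Length 3: M1..M3: k=1: 0+6720+33·4·40=12000; k=2: 5544+0+33·42·40=60984 → min 12000 | M2..M4: k=2: 0+70560+4·42·42=77616; k=3: 6720+0+4·40·42=13440 → min 13440.
Length 4: M1..M4: k=1: 0+13440+33·4·42=18984; k=2: 5544+70560+33·42·42=134316; k=3: 12000+0+33·40·42=67440 → min 18984.
Optimal parenthesization: (M1((M2M3)M4)) with cost 18984.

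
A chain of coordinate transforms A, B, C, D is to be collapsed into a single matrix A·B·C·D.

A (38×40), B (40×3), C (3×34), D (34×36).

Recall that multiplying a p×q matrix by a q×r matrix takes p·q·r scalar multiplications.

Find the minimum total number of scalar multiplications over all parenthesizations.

12336

Adjacent pairs: AB = 38·40·3 = 4560; BC = 40·3·34 = 4080; CD = 3·34·36 = 3672.
Length 3: A..C: k=1: 0+4080+38·40·34=55760; k=2: 4560+0+38·3·34=8436 → min 8436 | B..D: k=2: 0+3672+40·3·36=7992; k=3: 4080+0+40·34·36=53040 → min 7992.
Length 4: A..D: k=1: 0+7992+38·40·36=62712; k=2: 4560+3672+38·3·36=12336; k=3: 8436+0+38·34·36=54948 → min 12336.
Optimal order: ((A·B)·(C·D)) with cost 12336.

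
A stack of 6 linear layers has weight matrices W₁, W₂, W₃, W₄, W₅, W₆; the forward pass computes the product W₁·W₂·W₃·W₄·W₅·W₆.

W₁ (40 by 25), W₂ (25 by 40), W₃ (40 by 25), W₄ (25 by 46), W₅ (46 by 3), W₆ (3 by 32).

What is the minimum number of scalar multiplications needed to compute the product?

Adjacent pairs: W₁W₂ = 40·25·40 = 40000; W₂W₃ = 25·40·25 = 25000; W₃W₄ = 40·25·46 = 46000; W₄W₅ = 25·46·3 = 3450; W₅W₆ = 46·3·32 = 4416.
Length 3: W₁..W₃: k=1: 0+25000+40·25·25=50000; k=2: 40000+0+40·40·25=80000 → min 50000 | W₂..W₄: k=2: 0+46000+25·40·46=92000; k=3: 25000+0+25·25·46=53750 → min 53750 | W₃..W₅: k=3: 0+3450+40·25·3=6450; k=4: 46000+0+40·46·3=51520 → min 6450 | W₄..W₆: k=4: 0+4416+25·46·32=41216; k=5: 3450+0+25·3·32=5850 → min 5850.
Length 4: W₁..W₄: k=1: 0+53750+40·25·46=99750; k=2: 40000+46000+40·40·46=159600; k=3: 50000+0+40·25·46=96000 → min 96000 | W₂..W₅: k=2: 0+6450+25·40·3=9450; k=3: 25000+3450+25·25·3=30325; k=4: 53750+0+25·46·3=57200 → min 9450 | W₃..W₆: k=3: 0+5850+40·25·32=37850; k=4: 46000+4416+40·46·32=109296; k=5: 6450+0+40·3·32=10290 → min 10290.
Length 5: W₁..W₅: k=1: 0+9450+40·25·3=12450; k=2: 40000+6450+40·40·3=51250; k=3: 50000+3450+40·25·3=56450; k=4: 96000+0+40·46·3=101520 → min 12450 | W₂..W₆: k=2: 0+10290+25·40·32=42290; k=3: 25000+5850+25·25·32=50850; k=4: 53750+4416+25·46·32=94966; k=5: 9450+0+25·3·32=11850 → min 11850.
Length 6: W₁..W₆: k=1: 0+11850+40·25·32=43850; k=2: 40000+10290+40·40·32=101490; k=3: 50000+5850+40·25·32=87850; k=4: 96000+4416+40·46·32=159296; k=5: 12450+0+40·3·32=16290 → min 16290.
Optimal order: ((W₁·(W₂·(W₃·(W₄·W₅))))·W₆) with cost 16290.

16290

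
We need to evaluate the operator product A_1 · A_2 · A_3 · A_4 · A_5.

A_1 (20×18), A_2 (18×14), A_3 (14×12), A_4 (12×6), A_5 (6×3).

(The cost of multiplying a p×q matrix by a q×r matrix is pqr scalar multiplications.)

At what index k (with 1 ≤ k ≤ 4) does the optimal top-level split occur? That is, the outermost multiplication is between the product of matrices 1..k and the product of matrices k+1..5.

1

Adjacent pairs: A_1A_2 = 20·18·14 = 5040; A_2A_3 = 18·14·12 = 3024; A_3A_4 = 14·12·6 = 1008; A_4A_5 = 12·6·3 = 216.
Length 3: A_1..A_3: k=1: 0+3024+20·18·12=7344; k=2: 5040+0+20·14·12=8400 → min 7344 | A_2..A_4: k=2: 0+1008+18·14·6=2520; k=3: 3024+0+18·12·6=4320 → min 2520 | A_3..A_5: k=3: 0+216+14·12·3=720; k=4: 1008+0+14·6·3=1260 → min 720.
Length 4: A_1..A_4: k=1: 0+2520+20·18·6=4680; k=2: 5040+1008+20·14·6=7728; k=3: 7344+0+20·12·6=8784 → min 4680 | A_2..A_5: k=2: 0+720+18·14·3=1476; k=3: 3024+216+18·12·3=3888; k=4: 2520+0+18·6·3=2844 → min 1476.
Top-level splits: k=1: (A_1..A_1)·(A_2..A_5) → 0+1476+20·18·3 = 2556; k=2: (A_1..A_2)·(A_3..A_5) → 5040+720+20·14·3 = 6600; k=3: (A_1..A_3)·(A_4..A_5) → 7344+216+20·12·3 = 8280; k=4: (A_1..A_4)·(A_5..A_5) → 4680+0+20·6·3 = 5040.
Best split is after A_1, i.e. k = 1.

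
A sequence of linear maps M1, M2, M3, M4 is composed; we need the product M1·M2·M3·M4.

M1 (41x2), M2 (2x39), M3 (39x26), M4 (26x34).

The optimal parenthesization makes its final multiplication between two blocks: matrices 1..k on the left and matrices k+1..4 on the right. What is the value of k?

1

Adjacent pairs: M1M2 = 41·2·39 = 3198; M2M3 = 2·39·26 = 2028; M3M4 = 39·26·34 = 34476.
Length 3: M1..M3: k=1: 0+2028+41·2·26=4160; k=2: 3198+0+41·39·26=44772 → min 4160 | M2..M4: k=2: 0+34476+2·39·34=37128; k=3: 2028+0+2·26·34=3796 → min 3796.
Top-level splits: k=1: (M1..M1)·(M2..M4) → 0+3796+41·2·34 = 6584; k=2: (M1..M2)·(M3..M4) → 3198+34476+41·39·34 = 92040; k=3: (M1..M3)·(M4..M4) → 4160+0+41·26·34 = 40404.
Best split is after M1, i.e. k = 1.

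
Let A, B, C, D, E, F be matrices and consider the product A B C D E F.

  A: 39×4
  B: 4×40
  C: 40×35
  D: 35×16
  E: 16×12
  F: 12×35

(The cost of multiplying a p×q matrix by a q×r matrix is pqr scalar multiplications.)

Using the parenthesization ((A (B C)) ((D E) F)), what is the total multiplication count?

(B C): 4×40 by 40×35 → 4×35, cost 4·40·35 = 5600
(A (B C)): 39×4 by 4×35 → 39×35, cost 39·4·35 = 5460; cumulative 11060
(D E): 35×16 by 16×12 → 35×12, cost 35·16·12 = 6720
((D E) F): 35×12 by 12×35 → 35×35, cost 35·12·35 = 14700; cumulative 21420
((A (B C)) ((D E) F)): 39×35 by 35×35 → 39×35, cost 39·35·35 = 47775; cumulative 80255
Total: 80255 scalar multiplications.

80255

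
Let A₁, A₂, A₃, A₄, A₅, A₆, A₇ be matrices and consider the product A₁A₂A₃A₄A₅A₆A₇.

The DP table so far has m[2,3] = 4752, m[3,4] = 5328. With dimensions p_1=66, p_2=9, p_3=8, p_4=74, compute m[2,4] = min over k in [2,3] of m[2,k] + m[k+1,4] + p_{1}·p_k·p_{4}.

m[2,4] = min over k∈[2,3] of m[2,k]+m[k+1,4]+p_{1}·p_k·p_{4}.
k=2: 0 + 5328 + 66·9·74 = 49284; k=3: 4752 + 0 + 66·8·74 = 43824.
Minimum: 43824 at k=3.

43824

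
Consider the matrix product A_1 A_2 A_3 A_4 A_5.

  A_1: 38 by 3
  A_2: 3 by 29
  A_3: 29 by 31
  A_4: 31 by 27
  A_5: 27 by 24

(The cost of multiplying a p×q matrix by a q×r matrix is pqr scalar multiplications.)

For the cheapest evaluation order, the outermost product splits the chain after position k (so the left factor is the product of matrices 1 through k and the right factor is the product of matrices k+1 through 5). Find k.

1

Adjacent pairs: A_1A_2 = 38·3·29 = 3306; A_2A_3 = 3·29·31 = 2697; A_3A_4 = 29·31·27 = 24273; A_4A_5 = 31·27·24 = 20088.
Length 3: A_1..A_3: k=1: 0+2697+38·3·31=6231; k=2: 3306+0+38·29·31=37468 → min 6231 | A_2..A_4: k=2: 0+24273+3·29·27=26622; k=3: 2697+0+3·31·27=5208 → min 5208 | A_3..A_5: k=3: 0+20088+29·31·24=41664; k=4: 24273+0+29·27·24=43065 → min 41664.
Length 4: A_1..A_4: k=1: 0+5208+38·3·27=8286; k=2: 3306+24273+38·29·27=57333; k=3: 6231+0+38·31·27=38037 → min 8286 | A_2..A_5: k=2: 0+41664+3·29·24=43752; k=3: 2697+20088+3·31·24=25017; k=4: 5208+0+3·27·24=7152 → min 7152.
Top-level splits: k=1: (A_1..A_1)·(A_2..A_5) → 0+7152+38·3·24 = 9888; k=2: (A_1..A_2)·(A_3..A_5) → 3306+41664+38·29·24 = 71418; k=3: (A_1..A_3)·(A_4..A_5) → 6231+20088+38·31·24 = 54591; k=4: (A_1..A_4)·(A_5..A_5) → 8286+0+38·27·24 = 32910.
Best split is after A_1, i.e. k = 1.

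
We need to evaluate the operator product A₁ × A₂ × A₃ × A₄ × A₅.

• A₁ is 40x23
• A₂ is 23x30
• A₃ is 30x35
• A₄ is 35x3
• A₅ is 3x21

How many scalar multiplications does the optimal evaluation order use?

Adjacent pairs: A₁A₂ = 40·23·30 = 27600; A₂A₃ = 23·30·35 = 24150; A₃A₄ = 30·35·3 = 3150; A₄A₅ = 35·3·21 = 2205.
Length 3: A₁..A₃: k=1: 0+24150+40·23·35=56350; k=2: 27600+0+40·30·35=69600 → min 56350 | A₂..A₄: k=2: 0+3150+23·30·3=5220; k=3: 24150+0+23·35·3=26565 → min 5220 | A₃..A₅: k=3: 0+2205+30·35·21=24255; k=4: 3150+0+30·3·21=5040 → min 5040.
Length 4: A₁..A₄: k=1: 0+5220+40·23·3=7980; k=2: 27600+3150+40·30·3=34350; k=3: 56350+0+40·35·3=60550 → min 7980 | A₂..A₅: k=2: 0+5040+23·30·21=19530; k=3: 24150+2205+23·35·21=43260; k=4: 5220+0+23·3·21=6669 → min 6669.
Length 5: A₁..A₅: k=1: 0+6669+40·23·21=25989; k=2: 27600+5040+40·30·21=57840; k=3: 56350+2205+40·35·21=87955; k=4: 7980+0+40·3·21=10500 → min 10500.
Optimal order: ((A₁ × (A₂ × (A₃ × A₄))) × A₅) with cost 10500.

10500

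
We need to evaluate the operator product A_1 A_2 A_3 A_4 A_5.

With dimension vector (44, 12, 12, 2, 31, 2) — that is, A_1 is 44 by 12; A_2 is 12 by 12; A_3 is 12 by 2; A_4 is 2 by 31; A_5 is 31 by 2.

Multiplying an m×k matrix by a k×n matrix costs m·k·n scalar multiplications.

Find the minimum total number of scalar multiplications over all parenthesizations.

Adjacent pairs: A_1A_2 = 44·12·12 = 6336; A_2A_3 = 12·12·2 = 288; A_3A_4 = 12·2·31 = 744; A_4A_5 = 2·31·2 = 124.
Length 3: A_1..A_3: k=1: 0+288+44·12·2=1344; k=2: 6336+0+44·12·2=7392 → min 1344 | A_2..A_4: k=2: 0+744+12·12·31=5208; k=3: 288+0+12·2·31=1032 → min 1032 | A_3..A_5: k=3: 0+124+12·2·2=172; k=4: 744+0+12·31·2=1488 → min 172.
Length 4: A_1..A_4: k=1: 0+1032+44·12·31=17400; k=2: 6336+744+44·12·31=23448; k=3: 1344+0+44·2·31=4072 → min 4072 | A_2..A_5: k=2: 0+172+12·12·2=460; k=3: 288+124+12·2·2=460; k=4: 1032+0+12·31·2=1776 → min 460.
Length 5: A_1..A_5: k=1: 0+460+44·12·2=1516; k=2: 6336+172+44·12·2=7564; k=3: 1344+124+44·2·2=1644; k=4: 4072+0+44·31·2=6800 → min 1516.
Optimal order: (A_1 (A_2 (A_3 (A_4 A_5)))) with cost 1516.

1516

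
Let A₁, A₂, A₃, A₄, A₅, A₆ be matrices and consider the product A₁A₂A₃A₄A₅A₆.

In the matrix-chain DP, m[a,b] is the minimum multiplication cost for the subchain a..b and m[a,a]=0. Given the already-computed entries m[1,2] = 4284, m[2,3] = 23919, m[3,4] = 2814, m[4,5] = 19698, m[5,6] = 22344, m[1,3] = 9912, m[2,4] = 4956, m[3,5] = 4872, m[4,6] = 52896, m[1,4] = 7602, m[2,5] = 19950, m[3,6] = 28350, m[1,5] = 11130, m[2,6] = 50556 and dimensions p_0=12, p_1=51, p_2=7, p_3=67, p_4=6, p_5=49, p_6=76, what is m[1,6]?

35418

m[1,6] = min over k∈[1,5] of m[1,k]+m[k+1,6]+p_{0}·p_k·p_{6}.
k=1: 0 + 50556 + 12·51·76 = 97068; k=2: 4284 + 28350 + 12·7·76 = 39018; k=3: 9912 + 52896 + 12·67·76 = 123912; k=4: 7602 + 22344 + 12·6·76 = 35418; k=5: 11130 + 0 + 12·49·76 = 55818.
Minimum: 35418 at k=4.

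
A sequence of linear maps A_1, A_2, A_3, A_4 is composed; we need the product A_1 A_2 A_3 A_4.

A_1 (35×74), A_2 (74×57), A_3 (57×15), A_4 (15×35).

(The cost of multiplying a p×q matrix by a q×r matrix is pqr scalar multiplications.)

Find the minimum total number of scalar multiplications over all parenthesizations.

Adjacent pairs: A_1A_2 = 35·74·57 = 147630; A_2A_3 = 74·57·15 = 63270; A_3A_4 = 57·15·35 = 29925.
Length 3: A_1..A_3: k=1: 0+63270+35·74·15=102120; k=2: 147630+0+35·57·15=177555 → min 102120 | A_2..A_4: k=2: 0+29925+74·57·35=177555; k=3: 63270+0+74·15·35=102120 → min 102120.
Length 4: A_1..A_4: k=1: 0+102120+35·74·35=192770; k=2: 147630+29925+35·57·35=247380; k=3: 102120+0+35·15·35=120495 → min 120495.
Optimal order: ((A_1 (A_2 A_3)) A_4) with cost 120495.

120495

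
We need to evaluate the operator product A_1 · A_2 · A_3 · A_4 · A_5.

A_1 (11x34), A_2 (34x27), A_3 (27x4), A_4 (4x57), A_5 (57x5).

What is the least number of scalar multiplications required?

6528

Adjacent pairs: A_1A_2 = 11·34·27 = 10098; A_2A_3 = 34·27·4 = 3672; A_3A_4 = 27·4·57 = 6156; A_4A_5 = 4·57·5 = 1140.
Length 3: A_1..A_3: k=1: 0+3672+11·34·4=5168; k=2: 10098+0+11·27·4=11286 → min 5168 | A_2..A_4: k=2: 0+6156+34·27·57=58482; k=3: 3672+0+34·4·57=11424 → min 11424 | A_3..A_5: k=3: 0+1140+27·4·5=1680; k=4: 6156+0+27·57·5=13851 → min 1680.
Length 4: A_1..A_4: k=1: 0+11424+11·34·57=32742; k=2: 10098+6156+11·27·57=33183; k=3: 5168+0+11·4·57=7676 → min 7676 | A_2..A_5: k=2: 0+1680+34·27·5=6270; k=3: 3672+1140+34·4·5=5492; k=4: 11424+0+34·57·5=21114 → min 5492.
Length 5: A_1..A_5: k=1: 0+5492+11·34·5=7362; k=2: 10098+1680+11·27·5=13263; k=3: 5168+1140+11·4·5=6528; k=4: 7676+0+11·57·5=10811 → min 6528.
Optimal order: ((A_1 · (A_2 · A_3)) · (A_4 · A_5)) with cost 6528.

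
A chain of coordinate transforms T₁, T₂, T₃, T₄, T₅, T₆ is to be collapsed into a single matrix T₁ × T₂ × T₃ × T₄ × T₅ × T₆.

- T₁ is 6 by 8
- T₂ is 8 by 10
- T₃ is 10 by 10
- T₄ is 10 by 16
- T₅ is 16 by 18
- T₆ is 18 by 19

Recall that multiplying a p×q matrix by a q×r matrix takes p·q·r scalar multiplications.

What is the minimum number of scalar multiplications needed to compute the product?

Adjacent pairs: T₁T₂ = 6·8·10 = 480; T₂T₃ = 8·10·10 = 800; T₃T₄ = 10·10·16 = 1600; T₄T₅ = 10·16·18 = 2880; T₅T₆ = 16·18·19 = 5472.
Length 3: T₁..T₃: k=1: 0+800+6·8·10=1280; k=2: 480+0+6·10·10=1080 → min 1080 | T₂..T₄: k=2: 0+1600+8·10·16=2880; k=3: 800+0+8·10·16=2080 → min 2080 | T₃..T₅: k=3: 0+2880+10·10·18=4680; k=4: 1600+0+10·16·18=4480 → min 4480 | T₄..T₆: k=4: 0+5472+10·16·19=8512; k=5: 2880+0+10·18·19=6300 → min 6300.
Length 4: T₁..T₄: k=1: 0+2080+6·8·16=2848; k=2: 480+1600+6·10·16=3040; k=3: 1080+0+6·10·16=2040 → min 2040 | T₂..T₅: k=2: 0+4480+8·10·18=5920; k=3: 800+2880+8·10·18=5120; k=4: 2080+0+8·16·18=4384 → min 4384 | T₃..T₆: k=3: 0+6300+10·10·19=8200; k=4: 1600+5472+10·16·19=10112; k=5: 4480+0+10·18·19=7900 → min 7900.
Length 5: T₁..T₅: k=1: 0+4384+6·8·18=5248; k=2: 480+4480+6·10·18=6040; k=3: 1080+2880+6·10·18=5040; k=4: 2040+0+6·16·18=3768 → min 3768 | T₂..T₆: k=2: 0+7900+8·10·19=9420; k=3: 800+6300+8·10·19=8620; k=4: 2080+5472+8·16·19=9984; k=5: 4384+0+8·18·19=7120 → min 7120.
Length 6: T₁..T₆: k=1: 0+7120+6·8·19=8032; k=2: 480+7900+6·10·19=9520; k=3: 1080+6300+6·10·19=8520; k=4: 2040+5472+6·16·19=9336; k=5: 3768+0+6·18·19=5820 → min 5820.
Optimal order: (((((T₁ × T₂) × T₃) × T₄) × T₅) × T₆) with cost 5820.

5820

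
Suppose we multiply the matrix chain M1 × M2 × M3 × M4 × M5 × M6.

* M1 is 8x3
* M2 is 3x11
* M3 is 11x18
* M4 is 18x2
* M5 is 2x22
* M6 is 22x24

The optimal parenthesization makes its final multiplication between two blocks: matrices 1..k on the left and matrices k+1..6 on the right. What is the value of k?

4

Adjacent pairs: M1M2 = 8·3·11 = 264; M2M3 = 3·11·18 = 594; M3M4 = 11·18·2 = 396; M4M5 = 18·2·22 = 792; M5M6 = 2·22·24 = 1056.
Length 3: M1..M3: k=1: 0+594+8·3·18=1026; k=2: 264+0+8·11·18=1848 → min 1026 | M2..M4: k=2: 0+396+3·11·2=462; k=3: 594+0+3·18·2=702 → min 462 | M3..M5: k=3: 0+792+11·18·22=5148; k=4: 396+0+11·2·22=880 → min 880 | M4..M6: k=4: 0+1056+18·2·24=1920; k=5: 792+0+18·22·24=10296 → min 1920.
Length 4: M1..M4: k=1: 0+462+8·3·2=510; k=2: 264+396+8·11·2=836; k=3: 1026+0+8·18·2=1314 → min 510 | M2..M5: k=2: 0+880+3·11·22=1606; k=3: 594+792+3·18·22=2574; k=4: 462+0+3·2·22=594 → min 594 | M3..M6: k=3: 0+1920+11·18·24=6672; k=4: 396+1056+11·2·24=1980; k=5: 880+0+11·22·24=6688 → min 1980.
Length 5: M1..M5: k=1: 0+594+8·3·22=1122; k=2: 264+880+8·11·22=3080; k=3: 1026+792+8·18·22=4986; k=4: 510+0+8·2·22=862 → min 862 | M2..M6: k=2: 0+1980+3·11·24=2772; k=3: 594+1920+3·18·24=3810; k=4: 462+1056+3·2·24=1662; k=5: 594+0+3·22·24=2178 → min 1662.
Top-level splits: k=1: (M1..M1)·(M2..M6) → 0+1662+8·3·24 = 2238; k=2: (M1..M2)·(M3..M6) → 264+1980+8·11·24 = 4356; k=3: (M1..M3)·(M4..M6) → 1026+1920+8·18·24 = 6402; k=4: (M1..M4)·(M5..M6) → 510+1056+8·2·24 = 1950; k=5: (M1..M5)·(M6..M6) → 862+0+8·22·24 = 5086.
Best split is after M4, i.e. k = 4.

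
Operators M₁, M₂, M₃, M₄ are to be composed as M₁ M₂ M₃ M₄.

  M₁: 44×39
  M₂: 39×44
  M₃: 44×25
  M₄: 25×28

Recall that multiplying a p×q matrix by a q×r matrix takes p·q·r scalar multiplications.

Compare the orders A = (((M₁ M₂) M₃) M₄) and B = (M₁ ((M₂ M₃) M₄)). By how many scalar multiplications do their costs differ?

Order A = (((M₁ M₂) M₃) M₄): (M₁ M₂): 44×39 by 39×44 → 44×44, cost 44·39·44 = 75504; ((M₁ M₂) M₃): 44×44 by 44×25 → 44×25, cost 44·44·25 = 48400; cumulative 123904; (((M₁ M₂) M₃) M₄): 44×25 by 25×28 → 44×28, cost 44·25·28 = 30800; cumulative 154704. Total 154704.
Order B = (M₁ ((M₂ M₃) M₄)): (M₂ M₃): 39×44 by 44×25 → 39×25, cost 39·44·25 = 42900; ((M₂ M₃) M₄): 39×25 by 25×28 → 39×28, cost 39·25·28 = 27300; cumulative 70200; (M₁ ((M₂ M₃) M₄)): 44×39 by 39×28 → 44×28, cost 44·39·28 = 48048; cumulative 118248. Total 118248.
Difference: |154704 − 118248| = 36456.

36456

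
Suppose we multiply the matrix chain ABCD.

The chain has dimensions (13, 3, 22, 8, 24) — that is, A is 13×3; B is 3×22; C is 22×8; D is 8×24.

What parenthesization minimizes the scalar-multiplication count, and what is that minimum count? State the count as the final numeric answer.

Adjacent pairs: AB = 13·3·22 = 858; BC = 3·22·8 = 528; CD = 22·8·24 = 4224.
Length 3: A..C: k=1: 0+528+13·3·8=840; k=2: 858+0+13·22·8=3146 → min 840 | B..D: k=2: 0+4224+3·22·24=5808; k=3: 528+0+3·8·24=1104 → min 1104.
Length 4: A..D: k=1: 0+1104+13·3·24=2040; k=2: 858+4224+13·22·24=11946; k=3: 840+0+13·8·24=3336 → min 2040.
Optimal parenthesization: (A((BC)D)) with cost 2040.

2040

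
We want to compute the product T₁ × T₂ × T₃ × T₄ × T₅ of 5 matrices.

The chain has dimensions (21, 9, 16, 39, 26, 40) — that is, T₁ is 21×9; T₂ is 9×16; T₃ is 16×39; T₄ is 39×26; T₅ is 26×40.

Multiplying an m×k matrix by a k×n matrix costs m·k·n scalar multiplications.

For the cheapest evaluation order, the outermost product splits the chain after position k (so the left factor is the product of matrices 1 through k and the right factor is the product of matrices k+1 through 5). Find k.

Adjacent pairs: T₁T₂ = 21·9·16 = 3024; T₂T₃ = 9·16·39 = 5616; T₃T₄ = 16·39·26 = 16224; T₄T₅ = 39·26·40 = 40560.
Length 3: T₁..T₃: k=1: 0+5616+21·9·39=12987; k=2: 3024+0+21·16·39=16128 → min 12987 | T₂..T₄: k=2: 0+16224+9·16·26=19968; k=3: 5616+0+9·39·26=14742 → min 14742 | T₃..T₅: k=3: 0+40560+16·39·40=65520; k=4: 16224+0+16·26·40=32864 → min 32864.
Length 4: T₁..T₄: k=1: 0+14742+21·9·26=19656; k=2: 3024+16224+21·16·26=27984; k=3: 12987+0+21·39·26=34281 → min 19656 | T₂..T₅: k=2: 0+32864+9·16·40=38624; k=3: 5616+40560+9·39·40=60216; k=4: 14742+0+9·26·40=24102 → min 24102.
Top-level splits: k=1: (T₁..T₁)·(T₂..T₅) → 0+24102+21·9·40 = 31662; k=2: (T₁..T₂)·(T₃..T₅) → 3024+32864+21·16·40 = 49328; k=3: (T₁..T₃)·(T₄..T₅) → 12987+40560+21·39·40 = 86307; k=4: (T₁..T₄)·(T₅..T₅) → 19656+0+21·26·40 = 41496.
Best split is after T₁, i.e. k = 1.

1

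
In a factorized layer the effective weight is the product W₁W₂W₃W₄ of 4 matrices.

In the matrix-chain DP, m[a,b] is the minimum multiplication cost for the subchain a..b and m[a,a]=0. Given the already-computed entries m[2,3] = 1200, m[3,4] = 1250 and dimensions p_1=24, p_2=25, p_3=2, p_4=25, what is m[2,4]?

2400

m[2,4] = min over k∈[2,3] of m[2,k]+m[k+1,4]+p_{1}·p_k·p_{4}.
k=2: 0 + 1250 + 24·25·25 = 16250; k=3: 1200 + 0 + 24·2·25 = 2400.
Minimum: 2400 at k=3.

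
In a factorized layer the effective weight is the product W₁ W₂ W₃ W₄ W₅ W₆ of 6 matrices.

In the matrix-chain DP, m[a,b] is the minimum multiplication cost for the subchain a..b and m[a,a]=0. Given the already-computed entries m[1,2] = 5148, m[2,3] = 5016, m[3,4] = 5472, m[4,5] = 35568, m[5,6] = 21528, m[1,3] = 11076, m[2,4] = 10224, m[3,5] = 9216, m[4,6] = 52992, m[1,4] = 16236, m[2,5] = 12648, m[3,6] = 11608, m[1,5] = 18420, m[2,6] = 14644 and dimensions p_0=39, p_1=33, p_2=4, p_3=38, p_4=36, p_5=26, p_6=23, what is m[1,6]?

m[1,6] = min over k∈[1,5] of m[1,k]+m[k+1,6]+p_{0}·p_k·p_{6}.
k=1: 0 + 14644 + 39·33·23 = 44245; k=2: 5148 + 11608 + 39·4·23 = 20344; k=3: 11076 + 52992 + 39·38·23 = 98154; k=4: 16236 + 21528 + 39·36·23 = 70056; k=5: 18420 + 0 + 39·26·23 = 41742.
Minimum: 20344 at k=2.

20344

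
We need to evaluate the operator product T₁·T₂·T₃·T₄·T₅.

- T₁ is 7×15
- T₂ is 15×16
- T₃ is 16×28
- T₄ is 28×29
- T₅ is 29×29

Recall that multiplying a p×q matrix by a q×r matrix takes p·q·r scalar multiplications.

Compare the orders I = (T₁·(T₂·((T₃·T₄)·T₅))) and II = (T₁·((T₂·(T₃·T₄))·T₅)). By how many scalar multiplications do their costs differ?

841

Order I = (T₁·(T₂·((T₃·T₄)·T₅))): (T₃·T₄): 16×28 by 28×29 → 16×29, cost 16·28·29 = 12992; ((T₃·T₄)·T₅): 16×29 by 29×29 → 16×29, cost 16·29·29 = 13456; cumulative 26448; (T₂·((T₃·T₄)·T₅)): 15×16 by 16×29 → 15×29, cost 15·16·29 = 6960; cumulative 33408; (T₁·(T₂·((T₃·T₄)·T₅))): 7×15 by 15×29 → 7×29, cost 7·15·29 = 3045; cumulative 36453. Total 36453.
Order II = (T₁·((T₂·(T₃·T₄))·T₅)): (T₃·T₄): 16×28 by 28×29 → 16×29, cost 16·28·29 = 12992; (T₂·(T₃·T₄)): 15×16 by 16×29 → 15×29, cost 15·16·29 = 6960; cumulative 19952; ((T₂·(T₃·T₄))·T₅): 15×29 by 29×29 → 15×29, cost 15·29·29 = 12615; cumulative 32567; (T₁·((T₂·(T₃·T₄))·T₅)): 7×15 by 15×29 → 7×29, cost 7·15·29 = 3045; cumulative 35612. Total 35612.
Difference: |36453 − 35612| = 841.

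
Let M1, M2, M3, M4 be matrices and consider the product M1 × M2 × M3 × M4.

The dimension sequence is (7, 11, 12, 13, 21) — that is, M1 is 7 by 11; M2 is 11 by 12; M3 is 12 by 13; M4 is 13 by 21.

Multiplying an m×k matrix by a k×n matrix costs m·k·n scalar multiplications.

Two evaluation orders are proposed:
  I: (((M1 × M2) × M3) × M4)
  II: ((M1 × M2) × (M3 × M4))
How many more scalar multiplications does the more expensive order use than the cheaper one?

Order I = (((M1 × M2) × M3) × M4): (M1 × M2): 7×11 by 11×12 → 7×12, cost 7·11·12 = 924; ((M1 × M2) × M3): 7×12 by 12×13 → 7×13, cost 7·12·13 = 1092; cumulative 2016; (((M1 × M2) × M3) × M4): 7×13 by 13×21 → 7×21, cost 7·13·21 = 1911; cumulative 3927. Total 3927.
Order II = ((M1 × M2) × (M3 × M4)): (M1 × M2): 7×11 by 11×12 → 7×12, cost 7·11·12 = 924; (M3 × M4): 12×13 by 13×21 → 12×21, cost 12·13·21 = 3276; ((M1 × M2) × (M3 × M4)): 7×12 by 12×21 → 7×21, cost 7·12·21 = 1764; cumulative 5964. Total 5964.
Difference: |3927 − 5964| = 2037.

2037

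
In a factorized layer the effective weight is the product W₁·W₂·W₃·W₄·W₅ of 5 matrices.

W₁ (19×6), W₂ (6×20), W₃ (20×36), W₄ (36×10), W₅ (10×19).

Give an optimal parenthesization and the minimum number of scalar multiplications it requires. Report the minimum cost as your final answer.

Adjacent pairs: W₁W₂ = 19·6·20 = 2280; W₂W₃ = 6·20·36 = 4320; W₃W₄ = 20·36·10 = 7200; W₄W₅ = 36·10·19 = 6840.
Length 3: W₁..W₃: k=1: 0+4320+19·6·36=8424; k=2: 2280+0+19·20·36=15960 → min 8424 | W₂..W₄: k=2: 0+7200+6·20·10=8400; k=3: 4320+0+6·36·10=6480 → min 6480 | W₃..W₅: k=3: 0+6840+20·36·19=20520; k=4: 7200+0+20·10·19=11000 → min 11000.
Length 4: W₁..W₄: k=1: 0+6480+19·6·10=7620; k=2: 2280+7200+19·20·10=13280; k=3: 8424+0+19·36·10=15264 → min 7620 | W₂..W₅: k=2: 0+11000+6·20·19=13280; k=3: 4320+6840+6·36·19=15264; k=4: 6480+0+6·10·19=7620 → min 7620.
Length 5: W₁..W₅: k=1: 0+7620+19·6·19=9786; k=2: 2280+11000+19·20·19=20500; k=3: 8424+6840+19·36·19=28260; k=4: 7620+0+19·10·19=11230 → min 9786.
Optimal parenthesization: (W₁·(((W₂·W₃)·W₄)·W₅)) with cost 9786.

9786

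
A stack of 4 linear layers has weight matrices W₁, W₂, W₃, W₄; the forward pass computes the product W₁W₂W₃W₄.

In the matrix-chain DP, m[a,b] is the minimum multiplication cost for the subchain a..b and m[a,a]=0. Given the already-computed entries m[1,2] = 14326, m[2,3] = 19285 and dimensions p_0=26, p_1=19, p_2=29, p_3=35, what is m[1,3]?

36575

m[1,3] = min over k∈[1,2] of m[1,k]+m[k+1,3]+p_{0}·p_k·p_{3}.
k=1: 0 + 19285 + 26·19·35 = 36575; k=2: 14326 + 0 + 26·29·35 = 40716.
Minimum: 36575 at k=1.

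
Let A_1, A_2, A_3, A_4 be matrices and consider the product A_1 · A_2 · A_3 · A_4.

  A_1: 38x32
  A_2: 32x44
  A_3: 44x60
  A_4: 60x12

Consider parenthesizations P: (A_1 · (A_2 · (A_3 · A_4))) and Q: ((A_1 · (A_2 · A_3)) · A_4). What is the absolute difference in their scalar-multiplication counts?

Order P = (A_1 · (A_2 · (A_3 · A_4))): (A_3 · A_4): 44×60 by 60×12 → 44×12, cost 44·60·12 = 31680; (A_2 · (A_3 · A_4)): 32×44 by 44×12 → 32×12, cost 32·44·12 = 16896; cumulative 48576; (A_1 · (A_2 · (A_3 · A_4))): 38×32 by 32×12 → 38×12, cost 38·32·12 = 14592; cumulative 63168. Total 63168.
Order Q = ((A_1 · (A_2 · A_3)) · A_4): (A_2 · A_3): 32×44 by 44×60 → 32×60, cost 32·44·60 = 84480; (A_1 · (A_2 · A_3)): 38×32 by 32×60 → 38×60, cost 38·32·60 = 72960; cumulative 157440; ((A_1 · (A_2 · A_3)) · A_4): 38×60 by 60×12 → 38×12, cost 38·60·12 = 27360; cumulative 184800. Total 184800.
Difference: |63168 − 184800| = 121632.

121632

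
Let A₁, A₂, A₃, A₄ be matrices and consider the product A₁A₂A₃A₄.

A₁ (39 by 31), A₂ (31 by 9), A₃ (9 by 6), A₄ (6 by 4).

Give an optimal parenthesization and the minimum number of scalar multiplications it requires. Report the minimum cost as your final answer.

6168

Adjacent pairs: A₁A₂ = 39·31·9 = 10881; A₂A₃ = 31·9·6 = 1674; A₃A₄ = 9·6·4 = 216.
Length 3: A₁..A₃: k=1: 0+1674+39·31·6=8928; k=2: 10881+0+39·9·6=12987 → min 8928 | A₂..A₄: k=2: 0+216+31·9·4=1332; k=3: 1674+0+31·6·4=2418 → min 1332.
Length 4: A₁..A₄: k=1: 0+1332+39·31·4=6168; k=2: 10881+216+39·9·4=12501; k=3: 8928+0+39·6·4=9864 → min 6168.
Optimal parenthesization: (A₁(A₂(A₃A₄))) with cost 6168.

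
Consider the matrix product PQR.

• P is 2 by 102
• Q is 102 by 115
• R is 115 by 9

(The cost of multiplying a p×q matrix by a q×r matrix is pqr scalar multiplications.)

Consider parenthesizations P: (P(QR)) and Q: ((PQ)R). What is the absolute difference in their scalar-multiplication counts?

81876

Order P = (P(QR)): (QR): 102×115 by 115×9 → 102×9, cost 102·115·9 = 105570; (P(QR)): 2×102 by 102×9 → 2×9, cost 2·102·9 = 1836; cumulative 107406. Total 107406.
Order Q = ((PQ)R): (PQ): 2×102 by 102×115 → 2×115, cost 2·102·115 = 23460; ((PQ)R): 2×115 by 115×9 → 2×9, cost 2·115·9 = 2070; cumulative 25530. Total 25530.
Difference: |107406 − 25530| = 81876.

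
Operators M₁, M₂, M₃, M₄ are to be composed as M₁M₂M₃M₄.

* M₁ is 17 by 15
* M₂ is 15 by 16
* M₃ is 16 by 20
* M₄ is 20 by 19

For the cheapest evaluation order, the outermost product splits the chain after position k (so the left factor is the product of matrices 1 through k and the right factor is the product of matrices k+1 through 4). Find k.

Adjacent pairs: M₁M₂ = 17·15·16 = 4080; M₂M₃ = 15·16·20 = 4800; M₃M₄ = 16·20·19 = 6080.
Length 3: M₁..M₃: k=1: 0+4800+17·15·20=9900; k=2: 4080+0+17·16·20=9520 → min 9520 | M₂..M₄: k=2: 0+6080+15·16·19=10640; k=3: 4800+0+15·20·19=10500 → min 10500.
Top-level splits: k=1: (M₁..M₁)·(M₂..M₄) → 0+10500+17·15·19 = 15345; k=2: (M₁..M₂)·(M₃..M₄) → 4080+6080+17·16·19 = 15328; k=3: (M₁..M₃)·(M₄..M₄) → 9520+0+17·20·19 = 15980.
Best split is after M₂, i.e. k = 2.

2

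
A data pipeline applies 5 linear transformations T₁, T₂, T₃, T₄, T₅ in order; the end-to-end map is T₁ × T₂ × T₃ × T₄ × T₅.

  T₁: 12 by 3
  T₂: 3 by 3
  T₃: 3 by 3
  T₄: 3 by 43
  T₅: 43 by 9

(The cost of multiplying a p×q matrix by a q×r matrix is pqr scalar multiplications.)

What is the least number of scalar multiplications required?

Adjacent pairs: T₁T₂ = 12·3·3 = 108; T₂T₃ = 3·3·3 = 27; T₃T₄ = 3·3·43 = 387; T₄T₅ = 3·43·9 = 1161.
Length 3: T₁..T₃: k=1: 0+27+12·3·3=135; k=2: 108+0+12·3·3=216 → min 135 | T₂..T₄: k=2: 0+387+3·3·43=774; k=3: 27+0+3·3·43=414 → min 414 | T₃..T₅: k=3: 0+1161+3·3·9=1242; k=4: 387+0+3·43·9=1548 → min 1242.
Length 4: T₁..T₄: k=1: 0+414+12·3·43=1962; k=2: 108+387+12·3·43=2043; k=3: 135+0+12·3·43=1683 → min 1683 | T₂..T₅: k=2: 0+1242+3·3·9=1323; k=3: 27+1161+3·3·9=1269; k=4: 414+0+3·43·9=1575 → min 1269.
Length 5: T₁..T₅: k=1: 0+1269+12·3·9=1593; k=2: 108+1242+12·3·9=1674; k=3: 135+1161+12·3·9=1620; k=4: 1683+0+12·43·9=6327 → min 1593.
Optimal order: (T₁ × ((T₂ × T₃) × (T₄ × T₅))) with cost 1593.

1593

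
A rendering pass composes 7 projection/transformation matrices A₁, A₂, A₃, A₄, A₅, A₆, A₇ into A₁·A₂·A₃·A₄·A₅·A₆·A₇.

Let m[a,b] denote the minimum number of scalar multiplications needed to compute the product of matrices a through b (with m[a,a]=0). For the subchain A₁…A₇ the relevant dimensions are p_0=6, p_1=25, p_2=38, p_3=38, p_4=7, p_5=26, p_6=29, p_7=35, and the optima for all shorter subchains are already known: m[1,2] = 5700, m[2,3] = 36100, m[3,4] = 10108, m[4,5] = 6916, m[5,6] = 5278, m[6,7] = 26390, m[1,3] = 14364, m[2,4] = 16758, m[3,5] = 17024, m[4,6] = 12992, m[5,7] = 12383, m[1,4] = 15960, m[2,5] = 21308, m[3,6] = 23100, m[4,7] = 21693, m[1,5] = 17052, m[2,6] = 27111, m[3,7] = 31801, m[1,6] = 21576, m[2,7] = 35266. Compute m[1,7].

27666

m[1,7] = min over k∈[1,6] of m[1,k]+m[k+1,7]+p_{0}·p_k·p_{7}.
k=1: 0 + 35266 + 6·25·35 = 40516; k=2: 5700 + 31801 + 6·38·35 = 45481; k=3: 14364 + 21693 + 6·38·35 = 44037; k=4: 15960 + 12383 + 6·7·35 = 29813; k=5: 17052 + 26390 + 6·26·35 = 48902; k=6: 21576 + 0 + 6·29·35 = 27666.
Minimum: 27666 at k=6.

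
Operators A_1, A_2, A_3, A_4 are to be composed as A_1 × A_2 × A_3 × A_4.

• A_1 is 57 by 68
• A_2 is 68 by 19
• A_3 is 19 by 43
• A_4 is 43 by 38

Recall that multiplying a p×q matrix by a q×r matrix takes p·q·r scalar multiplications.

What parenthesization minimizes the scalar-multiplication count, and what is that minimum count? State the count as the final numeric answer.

145844

Adjacent pairs: A_1A_2 = 57·68·19 = 73644; A_2A_3 = 68·19·43 = 55556; A_3A_4 = 19·43·38 = 31046.
Length 3: A_1..A_3: k=1: 0+55556+57·68·43=222224; k=2: 73644+0+57·19·43=120213 → min 120213 | A_2..A_4: k=2: 0+31046+68·19·38=80142; k=3: 55556+0+68·43·38=166668 → min 80142.
Length 4: A_1..A_4: k=1: 0+80142+57·68·38=227430; k=2: 73644+31046+57·19·38=145844; k=3: 120213+0+57·43·38=213351 → min 145844.
Optimal parenthesization: ((A_1 × A_2) × (A_3 × A_4)) with cost 145844.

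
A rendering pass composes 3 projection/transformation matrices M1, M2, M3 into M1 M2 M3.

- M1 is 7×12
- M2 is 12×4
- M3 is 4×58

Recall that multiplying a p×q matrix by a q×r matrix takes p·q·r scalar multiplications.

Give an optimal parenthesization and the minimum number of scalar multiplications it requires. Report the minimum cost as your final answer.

1960

(M1 (M2 M3)): cost 7656.
((M1 M2) M3): cost 1960.
Optimal: ((M1 M2) M3) with cost 1960.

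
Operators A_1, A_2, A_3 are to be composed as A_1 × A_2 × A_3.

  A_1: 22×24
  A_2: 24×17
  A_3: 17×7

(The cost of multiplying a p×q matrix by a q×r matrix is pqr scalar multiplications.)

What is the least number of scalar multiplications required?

6552

Order (A_1 × (A_2 × A_3)): (A_2 × A_3): 24×17 by 17×7 → 24×7, cost 24·17·7 = 2856; (A_1 × (A_2 × A_3)): 22×24 by 24×7 → 22×7, cost 22·24·7 = 3696; cumulative 6552. Total 6552.
Order ((A_1 × A_2) × A_3): (A_1 × A_2): 22×24 by 24×17 → 22×17, cost 22·24·17 = 8976; ((A_1 × A_2) × A_3): 22×17 by 17×7 → 22×7, cost 22·17·7 = 2618; cumulative 11594. Total 11594.
Minimum: 6552.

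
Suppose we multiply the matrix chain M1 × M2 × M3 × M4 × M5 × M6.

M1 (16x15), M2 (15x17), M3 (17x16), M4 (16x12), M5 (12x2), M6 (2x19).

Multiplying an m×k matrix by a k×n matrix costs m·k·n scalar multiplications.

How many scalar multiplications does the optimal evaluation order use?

Adjacent pairs: M1M2 = 16·15·17 = 4080; M2M3 = 15·17·16 = 4080; M3M4 = 17·16·12 = 3264; M4M5 = 16·12·2 = 384; M5M6 = 12·2·19 = 456.
Length 3: M1..M3: k=1: 0+4080+16·15·16=7920; k=2: 4080+0+16·17·16=8432 → min 7920 | M2..M4: k=2: 0+3264+15·17·12=6324; k=3: 4080+0+15·16·12=6960 → min 6324 | M3..M5: k=3: 0+384+17·16·2=928; k=4: 3264+0+17·12·2=3672 → min 928 | M4..M6: k=4: 0+456+16·12·19=4104; k=5: 384+0+16·2·19=992 → min 992.
Length 4: M1..M4: k=1: 0+6324+16·15·12=9204; k=2: 4080+3264+16·17·12=10608; k=3: 7920+0+16·16·12=10992 → min 9204 | M2..M5: k=2: 0+928+15·17·2=1438; k=3: 4080+384+15·16·2=4944; k=4: 6324+0+15·12·2=6684 → min 1438 | M3..M6: k=3: 0+992+17·16·19=6160; k=4: 3264+456+17·12·19=7596; k=5: 928+0+17·2·19=1574 → min 1574.
Length 5: M1..M5: k=1: 0+1438+16·15·2=1918; k=2: 4080+928+16·17·2=5552; k=3: 7920+384+16·16·2=8816; k=4: 9204+0+16·12·2=9588 → min 1918 | M2..M6: k=2: 0+1574+15·17·19=6419; k=3: 4080+992+15·16·19=9632; k=4: 6324+456+15·12·19=10200; k=5: 1438+0+15·2·19=2008 → min 2008.
Length 6: M1..M6: k=1: 0+2008+16·15·19=6568; k=2: 4080+1574+16·17·19=10822; k=3: 7920+992+16·16·19=13776; k=4: 9204+456+16·12·19=13308; k=5: 1918+0+16·2·19=2526 → min 2526.
Optimal order: ((M1 × (M2 × (M3 × (M4 × M5)))) × M6) with cost 2526.

2526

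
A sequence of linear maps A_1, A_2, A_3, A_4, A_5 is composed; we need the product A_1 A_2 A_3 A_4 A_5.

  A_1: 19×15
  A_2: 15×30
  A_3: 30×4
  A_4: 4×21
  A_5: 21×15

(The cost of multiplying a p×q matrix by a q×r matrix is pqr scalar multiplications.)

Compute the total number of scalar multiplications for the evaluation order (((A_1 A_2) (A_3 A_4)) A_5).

(A_1 A_2): 19×15 by 15×30 → 19×30, cost 19·15·30 = 8550
(A_3 A_4): 30×4 by 4×21 → 30×21, cost 30·4·21 = 2520
((A_1 A_2) (A_3 A_4)): 19×30 by 30×21 → 19×21, cost 19·30·21 = 11970; cumulative 23040
(((A_1 A_2) (A_3 A_4)) A_5): 19×21 by 21×15 → 19×15, cost 19·21·15 = 5985; cumulative 29025
Total: 29025 scalar multiplications.

29025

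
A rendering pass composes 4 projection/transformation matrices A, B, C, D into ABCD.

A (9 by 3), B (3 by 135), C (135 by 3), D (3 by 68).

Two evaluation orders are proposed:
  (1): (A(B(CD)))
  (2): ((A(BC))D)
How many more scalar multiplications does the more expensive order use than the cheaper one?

Order (1) = (A(B(CD))): (CD): 135×3 by 3×68 → 135×68, cost 135·3·68 = 27540; (B(CD)): 3×135 by 135×68 → 3×68, cost 3·135·68 = 27540; cumulative 55080; (A(B(CD))): 9×3 by 3×68 → 9×68, cost 9·3·68 = 1836; cumulative 56916. Total 56916.
Order (2) = ((A(BC))D): (BC): 3×135 by 135×3 → 3×3, cost 3·135·3 = 1215; (A(BC)): 9×3 by 3×3 → 9×3, cost 9·3·3 = 81; cumulative 1296; ((A(BC))D): 9×3 by 3×68 → 9×68, cost 9·3·68 = 1836; cumulative 3132. Total 3132.
Difference: |56916 − 3132| = 53784.

53784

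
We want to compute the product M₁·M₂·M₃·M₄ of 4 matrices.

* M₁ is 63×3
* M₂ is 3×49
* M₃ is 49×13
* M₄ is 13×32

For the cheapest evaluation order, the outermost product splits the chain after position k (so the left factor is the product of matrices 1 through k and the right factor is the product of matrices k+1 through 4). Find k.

Adjacent pairs: M₁M₂ = 63·3·49 = 9261; M₂M₃ = 3·49·13 = 1911; M₃M₄ = 49·13·32 = 20384.
Length 3: M₁..M₃: k=1: 0+1911+63·3·13=4368; k=2: 9261+0+63·49·13=49392 → min 4368 | M₂..M₄: k=2: 0+20384+3·49·32=25088; k=3: 1911+0+3·13·32=3159 → min 3159.
Top-level splits: k=1: (M₁..M₁)·(M₂..M₄) → 0+3159+63·3·32 = 9207; k=2: (M₁..M₂)·(M₃..M₄) → 9261+20384+63·49·32 = 128429; k=3: (M₁..M₃)·(M₄..M₄) → 4368+0+63·13·32 = 30576.
Best split is after M₁, i.e. k = 1.

1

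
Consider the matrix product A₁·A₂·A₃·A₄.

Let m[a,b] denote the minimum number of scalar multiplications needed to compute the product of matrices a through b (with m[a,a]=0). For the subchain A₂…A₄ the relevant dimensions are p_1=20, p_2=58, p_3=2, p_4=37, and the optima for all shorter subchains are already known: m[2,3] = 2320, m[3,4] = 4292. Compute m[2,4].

m[2,4] = min over k∈[2,3] of m[2,k]+m[k+1,4]+p_{1}·p_k·p_{4}.
k=2: 0 + 4292 + 20·58·37 = 47212; k=3: 2320 + 0 + 20·2·37 = 3800.
Minimum: 3800 at k=3.

3800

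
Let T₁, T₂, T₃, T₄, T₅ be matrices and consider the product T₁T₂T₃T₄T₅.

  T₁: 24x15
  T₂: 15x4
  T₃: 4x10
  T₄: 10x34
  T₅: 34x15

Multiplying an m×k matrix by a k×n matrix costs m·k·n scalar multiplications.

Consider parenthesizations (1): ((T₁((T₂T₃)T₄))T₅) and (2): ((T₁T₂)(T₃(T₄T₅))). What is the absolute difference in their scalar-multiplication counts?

21600

Order (1) = ((T₁((T₂T₃)T₄))T₅): (T₂T₃): 15×4 by 4×10 → 15×10, cost 15·4·10 = 600; ((T₂T₃)T₄): 15×10 by 10×34 → 15×34, cost 15·10·34 = 5100; cumulative 5700; (T₁((T₂T₃)T₄)): 24×15 by 15×34 → 24×34, cost 24·15·34 = 12240; cumulative 17940; ((T₁((T₂T₃)T₄))T₅): 24×34 by 34×15 → 24×15, cost 24·34·15 = 12240; cumulative 30180. Total 30180.
Order (2) = ((T₁T₂)(T₃(T₄T₅))): (T₁T₂): 24×15 by 15×4 → 24×4, cost 24·15·4 = 1440; (T₄T₅): 10×34 by 34×15 → 10×15, cost 10·34·15 = 5100; (T₃(T₄T₅)): 4×10 by 10×15 → 4×15, cost 4·10·15 = 600; cumulative 5700; ((T₁T₂)(T₃(T₄T₅))): 24×4 by 4×15 → 24×15, cost 24·4·15 = 1440; cumulative 8580. Total 8580.
Difference: |30180 − 8580| = 21600.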